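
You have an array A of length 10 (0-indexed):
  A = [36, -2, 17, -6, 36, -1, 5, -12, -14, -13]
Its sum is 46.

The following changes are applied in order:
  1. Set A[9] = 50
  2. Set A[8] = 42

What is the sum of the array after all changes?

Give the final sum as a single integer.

Initial sum: 46
Change 1: A[9] -13 -> 50, delta = 63, sum = 109
Change 2: A[8] -14 -> 42, delta = 56, sum = 165

Answer: 165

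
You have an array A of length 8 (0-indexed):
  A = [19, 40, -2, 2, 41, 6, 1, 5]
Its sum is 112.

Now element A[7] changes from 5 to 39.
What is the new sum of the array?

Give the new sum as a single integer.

Old value at index 7: 5
New value at index 7: 39
Delta = 39 - 5 = 34
New sum = old_sum + delta = 112 + (34) = 146

Answer: 146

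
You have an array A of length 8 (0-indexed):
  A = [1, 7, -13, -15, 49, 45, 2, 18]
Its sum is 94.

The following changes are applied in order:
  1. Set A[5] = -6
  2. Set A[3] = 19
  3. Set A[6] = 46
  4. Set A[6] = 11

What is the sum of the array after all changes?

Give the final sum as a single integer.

Answer: 86

Derivation:
Initial sum: 94
Change 1: A[5] 45 -> -6, delta = -51, sum = 43
Change 2: A[3] -15 -> 19, delta = 34, sum = 77
Change 3: A[6] 2 -> 46, delta = 44, sum = 121
Change 4: A[6] 46 -> 11, delta = -35, sum = 86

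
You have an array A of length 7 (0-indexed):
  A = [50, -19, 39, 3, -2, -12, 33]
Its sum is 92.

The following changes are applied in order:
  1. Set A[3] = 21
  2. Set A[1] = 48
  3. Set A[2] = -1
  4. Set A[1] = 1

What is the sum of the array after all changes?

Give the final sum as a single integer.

Answer: 90

Derivation:
Initial sum: 92
Change 1: A[3] 3 -> 21, delta = 18, sum = 110
Change 2: A[1] -19 -> 48, delta = 67, sum = 177
Change 3: A[2] 39 -> -1, delta = -40, sum = 137
Change 4: A[1] 48 -> 1, delta = -47, sum = 90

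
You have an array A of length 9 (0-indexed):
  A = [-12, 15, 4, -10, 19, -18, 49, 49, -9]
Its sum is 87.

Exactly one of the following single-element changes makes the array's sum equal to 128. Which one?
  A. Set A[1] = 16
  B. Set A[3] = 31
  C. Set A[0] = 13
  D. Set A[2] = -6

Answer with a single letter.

Answer: B

Derivation:
Option A: A[1] 15->16, delta=1, new_sum=87+(1)=88
Option B: A[3] -10->31, delta=41, new_sum=87+(41)=128 <-- matches target
Option C: A[0] -12->13, delta=25, new_sum=87+(25)=112
Option D: A[2] 4->-6, delta=-10, new_sum=87+(-10)=77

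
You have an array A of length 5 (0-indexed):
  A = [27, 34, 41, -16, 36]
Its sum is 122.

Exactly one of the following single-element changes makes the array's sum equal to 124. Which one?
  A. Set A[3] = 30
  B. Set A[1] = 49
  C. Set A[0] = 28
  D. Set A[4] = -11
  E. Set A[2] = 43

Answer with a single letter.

Answer: E

Derivation:
Option A: A[3] -16->30, delta=46, new_sum=122+(46)=168
Option B: A[1] 34->49, delta=15, new_sum=122+(15)=137
Option C: A[0] 27->28, delta=1, new_sum=122+(1)=123
Option D: A[4] 36->-11, delta=-47, new_sum=122+(-47)=75
Option E: A[2] 41->43, delta=2, new_sum=122+(2)=124 <-- matches target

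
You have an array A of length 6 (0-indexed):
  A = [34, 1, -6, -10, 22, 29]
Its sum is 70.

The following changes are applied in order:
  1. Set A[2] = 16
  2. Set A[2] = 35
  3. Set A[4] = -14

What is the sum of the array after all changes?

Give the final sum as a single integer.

Answer: 75

Derivation:
Initial sum: 70
Change 1: A[2] -6 -> 16, delta = 22, sum = 92
Change 2: A[2] 16 -> 35, delta = 19, sum = 111
Change 3: A[4] 22 -> -14, delta = -36, sum = 75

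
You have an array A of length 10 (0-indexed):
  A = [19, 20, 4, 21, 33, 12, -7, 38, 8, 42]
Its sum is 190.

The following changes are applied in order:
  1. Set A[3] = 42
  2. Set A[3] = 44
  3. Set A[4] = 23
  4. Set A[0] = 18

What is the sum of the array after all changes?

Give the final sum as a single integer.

Answer: 202

Derivation:
Initial sum: 190
Change 1: A[3] 21 -> 42, delta = 21, sum = 211
Change 2: A[3] 42 -> 44, delta = 2, sum = 213
Change 3: A[4] 33 -> 23, delta = -10, sum = 203
Change 4: A[0] 19 -> 18, delta = -1, sum = 202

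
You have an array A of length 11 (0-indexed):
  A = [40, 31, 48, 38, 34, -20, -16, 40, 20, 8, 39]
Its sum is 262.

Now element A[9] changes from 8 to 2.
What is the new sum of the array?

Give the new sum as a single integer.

Answer: 256

Derivation:
Old value at index 9: 8
New value at index 9: 2
Delta = 2 - 8 = -6
New sum = old_sum + delta = 262 + (-6) = 256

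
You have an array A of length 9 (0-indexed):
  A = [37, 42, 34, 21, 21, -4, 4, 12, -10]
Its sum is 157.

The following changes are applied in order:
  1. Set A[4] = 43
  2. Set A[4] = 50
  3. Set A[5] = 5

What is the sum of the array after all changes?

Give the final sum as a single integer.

Initial sum: 157
Change 1: A[4] 21 -> 43, delta = 22, sum = 179
Change 2: A[4] 43 -> 50, delta = 7, sum = 186
Change 3: A[5] -4 -> 5, delta = 9, sum = 195

Answer: 195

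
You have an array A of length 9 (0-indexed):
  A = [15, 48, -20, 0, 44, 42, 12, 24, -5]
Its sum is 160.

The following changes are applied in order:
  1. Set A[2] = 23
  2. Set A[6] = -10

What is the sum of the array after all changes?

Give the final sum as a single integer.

Initial sum: 160
Change 1: A[2] -20 -> 23, delta = 43, sum = 203
Change 2: A[6] 12 -> -10, delta = -22, sum = 181

Answer: 181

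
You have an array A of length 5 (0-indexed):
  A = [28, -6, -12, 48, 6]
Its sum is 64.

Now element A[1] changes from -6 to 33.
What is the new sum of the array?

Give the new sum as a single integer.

Answer: 103

Derivation:
Old value at index 1: -6
New value at index 1: 33
Delta = 33 - -6 = 39
New sum = old_sum + delta = 64 + (39) = 103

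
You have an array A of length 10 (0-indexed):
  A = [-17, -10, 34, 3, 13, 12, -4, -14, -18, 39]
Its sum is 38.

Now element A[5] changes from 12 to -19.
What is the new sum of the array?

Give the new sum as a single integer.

Old value at index 5: 12
New value at index 5: -19
Delta = -19 - 12 = -31
New sum = old_sum + delta = 38 + (-31) = 7

Answer: 7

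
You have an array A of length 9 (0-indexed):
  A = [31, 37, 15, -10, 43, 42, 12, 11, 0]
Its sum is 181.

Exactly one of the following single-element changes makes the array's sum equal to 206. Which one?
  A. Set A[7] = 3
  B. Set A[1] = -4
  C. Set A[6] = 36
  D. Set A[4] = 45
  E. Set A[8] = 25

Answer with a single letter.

Option A: A[7] 11->3, delta=-8, new_sum=181+(-8)=173
Option B: A[1] 37->-4, delta=-41, new_sum=181+(-41)=140
Option C: A[6] 12->36, delta=24, new_sum=181+(24)=205
Option D: A[4] 43->45, delta=2, new_sum=181+(2)=183
Option E: A[8] 0->25, delta=25, new_sum=181+(25)=206 <-- matches target

Answer: E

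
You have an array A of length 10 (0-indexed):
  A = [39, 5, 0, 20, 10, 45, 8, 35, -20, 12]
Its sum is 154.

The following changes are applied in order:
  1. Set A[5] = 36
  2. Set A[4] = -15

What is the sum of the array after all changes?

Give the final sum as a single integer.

Answer: 120

Derivation:
Initial sum: 154
Change 1: A[5] 45 -> 36, delta = -9, sum = 145
Change 2: A[4] 10 -> -15, delta = -25, sum = 120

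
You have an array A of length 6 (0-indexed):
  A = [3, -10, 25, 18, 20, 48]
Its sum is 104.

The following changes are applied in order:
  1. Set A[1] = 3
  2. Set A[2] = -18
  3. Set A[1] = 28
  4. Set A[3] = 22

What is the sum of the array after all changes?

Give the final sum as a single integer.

Initial sum: 104
Change 1: A[1] -10 -> 3, delta = 13, sum = 117
Change 2: A[2] 25 -> -18, delta = -43, sum = 74
Change 3: A[1] 3 -> 28, delta = 25, sum = 99
Change 4: A[3] 18 -> 22, delta = 4, sum = 103

Answer: 103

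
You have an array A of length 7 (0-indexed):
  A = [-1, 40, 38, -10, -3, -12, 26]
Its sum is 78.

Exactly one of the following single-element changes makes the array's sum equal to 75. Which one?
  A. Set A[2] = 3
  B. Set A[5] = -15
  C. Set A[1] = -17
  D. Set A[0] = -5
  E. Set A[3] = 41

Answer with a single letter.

Answer: B

Derivation:
Option A: A[2] 38->3, delta=-35, new_sum=78+(-35)=43
Option B: A[5] -12->-15, delta=-3, new_sum=78+(-3)=75 <-- matches target
Option C: A[1] 40->-17, delta=-57, new_sum=78+(-57)=21
Option D: A[0] -1->-5, delta=-4, new_sum=78+(-4)=74
Option E: A[3] -10->41, delta=51, new_sum=78+(51)=129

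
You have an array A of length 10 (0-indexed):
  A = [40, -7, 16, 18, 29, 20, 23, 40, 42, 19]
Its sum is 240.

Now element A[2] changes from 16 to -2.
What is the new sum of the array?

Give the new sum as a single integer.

Old value at index 2: 16
New value at index 2: -2
Delta = -2 - 16 = -18
New sum = old_sum + delta = 240 + (-18) = 222

Answer: 222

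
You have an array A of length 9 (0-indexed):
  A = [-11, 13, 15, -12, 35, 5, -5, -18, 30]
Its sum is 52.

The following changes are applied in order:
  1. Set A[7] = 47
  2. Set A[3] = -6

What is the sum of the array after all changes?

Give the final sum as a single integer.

Initial sum: 52
Change 1: A[7] -18 -> 47, delta = 65, sum = 117
Change 2: A[3] -12 -> -6, delta = 6, sum = 123

Answer: 123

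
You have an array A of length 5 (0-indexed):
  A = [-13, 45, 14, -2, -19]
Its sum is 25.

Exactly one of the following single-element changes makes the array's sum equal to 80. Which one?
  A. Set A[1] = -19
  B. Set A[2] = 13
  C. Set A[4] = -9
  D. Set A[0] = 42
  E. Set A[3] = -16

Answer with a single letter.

Answer: D

Derivation:
Option A: A[1] 45->-19, delta=-64, new_sum=25+(-64)=-39
Option B: A[2] 14->13, delta=-1, new_sum=25+(-1)=24
Option C: A[4] -19->-9, delta=10, new_sum=25+(10)=35
Option D: A[0] -13->42, delta=55, new_sum=25+(55)=80 <-- matches target
Option E: A[3] -2->-16, delta=-14, new_sum=25+(-14)=11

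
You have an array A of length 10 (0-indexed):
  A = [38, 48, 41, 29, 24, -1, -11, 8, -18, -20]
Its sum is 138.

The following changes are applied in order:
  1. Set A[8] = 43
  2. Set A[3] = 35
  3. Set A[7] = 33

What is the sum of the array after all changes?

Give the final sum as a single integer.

Answer: 230

Derivation:
Initial sum: 138
Change 1: A[8] -18 -> 43, delta = 61, sum = 199
Change 2: A[3] 29 -> 35, delta = 6, sum = 205
Change 3: A[7] 8 -> 33, delta = 25, sum = 230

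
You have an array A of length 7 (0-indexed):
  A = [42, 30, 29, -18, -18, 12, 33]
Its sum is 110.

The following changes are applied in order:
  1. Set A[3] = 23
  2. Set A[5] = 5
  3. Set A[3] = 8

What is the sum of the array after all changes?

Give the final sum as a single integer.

Answer: 129

Derivation:
Initial sum: 110
Change 1: A[3] -18 -> 23, delta = 41, sum = 151
Change 2: A[5] 12 -> 5, delta = -7, sum = 144
Change 3: A[3] 23 -> 8, delta = -15, sum = 129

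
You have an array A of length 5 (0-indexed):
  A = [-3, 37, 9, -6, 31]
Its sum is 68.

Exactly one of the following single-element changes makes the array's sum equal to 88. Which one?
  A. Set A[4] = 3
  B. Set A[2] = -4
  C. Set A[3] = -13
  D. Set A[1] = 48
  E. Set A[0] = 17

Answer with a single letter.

Answer: E

Derivation:
Option A: A[4] 31->3, delta=-28, new_sum=68+(-28)=40
Option B: A[2] 9->-4, delta=-13, new_sum=68+(-13)=55
Option C: A[3] -6->-13, delta=-7, new_sum=68+(-7)=61
Option D: A[1] 37->48, delta=11, new_sum=68+(11)=79
Option E: A[0] -3->17, delta=20, new_sum=68+(20)=88 <-- matches target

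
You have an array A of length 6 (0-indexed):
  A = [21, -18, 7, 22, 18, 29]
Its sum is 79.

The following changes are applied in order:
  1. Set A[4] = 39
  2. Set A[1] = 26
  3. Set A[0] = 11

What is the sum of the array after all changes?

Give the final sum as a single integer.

Initial sum: 79
Change 1: A[4] 18 -> 39, delta = 21, sum = 100
Change 2: A[1] -18 -> 26, delta = 44, sum = 144
Change 3: A[0] 21 -> 11, delta = -10, sum = 134

Answer: 134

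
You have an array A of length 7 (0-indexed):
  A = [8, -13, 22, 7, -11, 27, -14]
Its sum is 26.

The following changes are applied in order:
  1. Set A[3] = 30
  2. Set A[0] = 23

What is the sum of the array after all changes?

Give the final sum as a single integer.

Initial sum: 26
Change 1: A[3] 7 -> 30, delta = 23, sum = 49
Change 2: A[0] 8 -> 23, delta = 15, sum = 64

Answer: 64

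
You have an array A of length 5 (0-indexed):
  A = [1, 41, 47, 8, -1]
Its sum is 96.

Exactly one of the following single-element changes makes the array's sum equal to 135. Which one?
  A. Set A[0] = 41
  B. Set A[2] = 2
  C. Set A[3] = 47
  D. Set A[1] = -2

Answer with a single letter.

Option A: A[0] 1->41, delta=40, new_sum=96+(40)=136
Option B: A[2] 47->2, delta=-45, new_sum=96+(-45)=51
Option C: A[3] 8->47, delta=39, new_sum=96+(39)=135 <-- matches target
Option D: A[1] 41->-2, delta=-43, new_sum=96+(-43)=53

Answer: C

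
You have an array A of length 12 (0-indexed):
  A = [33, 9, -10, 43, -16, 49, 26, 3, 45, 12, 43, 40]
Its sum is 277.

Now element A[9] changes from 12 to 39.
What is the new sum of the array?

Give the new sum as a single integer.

Answer: 304

Derivation:
Old value at index 9: 12
New value at index 9: 39
Delta = 39 - 12 = 27
New sum = old_sum + delta = 277 + (27) = 304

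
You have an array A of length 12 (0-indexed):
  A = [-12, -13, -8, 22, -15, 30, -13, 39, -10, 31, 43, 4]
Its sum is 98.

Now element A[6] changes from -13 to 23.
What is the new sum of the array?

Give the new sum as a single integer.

Answer: 134

Derivation:
Old value at index 6: -13
New value at index 6: 23
Delta = 23 - -13 = 36
New sum = old_sum + delta = 98 + (36) = 134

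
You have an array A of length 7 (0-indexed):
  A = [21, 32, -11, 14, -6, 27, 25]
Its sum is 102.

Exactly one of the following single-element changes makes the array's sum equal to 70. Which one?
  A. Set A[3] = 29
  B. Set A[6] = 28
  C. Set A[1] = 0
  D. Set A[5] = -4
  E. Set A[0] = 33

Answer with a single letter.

Option A: A[3] 14->29, delta=15, new_sum=102+(15)=117
Option B: A[6] 25->28, delta=3, new_sum=102+(3)=105
Option C: A[1] 32->0, delta=-32, new_sum=102+(-32)=70 <-- matches target
Option D: A[5] 27->-4, delta=-31, new_sum=102+(-31)=71
Option E: A[0] 21->33, delta=12, new_sum=102+(12)=114

Answer: C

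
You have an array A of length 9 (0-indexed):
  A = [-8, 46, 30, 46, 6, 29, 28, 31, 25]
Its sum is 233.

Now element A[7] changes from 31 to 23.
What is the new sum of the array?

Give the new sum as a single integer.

Old value at index 7: 31
New value at index 7: 23
Delta = 23 - 31 = -8
New sum = old_sum + delta = 233 + (-8) = 225

Answer: 225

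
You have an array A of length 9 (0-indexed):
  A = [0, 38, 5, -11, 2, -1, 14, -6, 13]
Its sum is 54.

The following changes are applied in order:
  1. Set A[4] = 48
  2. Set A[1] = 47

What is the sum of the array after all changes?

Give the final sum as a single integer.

Answer: 109

Derivation:
Initial sum: 54
Change 1: A[4] 2 -> 48, delta = 46, sum = 100
Change 2: A[1] 38 -> 47, delta = 9, sum = 109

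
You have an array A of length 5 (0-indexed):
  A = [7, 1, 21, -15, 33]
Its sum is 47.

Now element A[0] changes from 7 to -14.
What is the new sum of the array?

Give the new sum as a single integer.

Old value at index 0: 7
New value at index 0: -14
Delta = -14 - 7 = -21
New sum = old_sum + delta = 47 + (-21) = 26

Answer: 26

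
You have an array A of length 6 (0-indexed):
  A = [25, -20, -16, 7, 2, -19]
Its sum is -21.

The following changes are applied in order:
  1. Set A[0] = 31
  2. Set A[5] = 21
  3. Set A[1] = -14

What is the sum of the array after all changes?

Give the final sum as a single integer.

Answer: 31

Derivation:
Initial sum: -21
Change 1: A[0] 25 -> 31, delta = 6, sum = -15
Change 2: A[5] -19 -> 21, delta = 40, sum = 25
Change 3: A[1] -20 -> -14, delta = 6, sum = 31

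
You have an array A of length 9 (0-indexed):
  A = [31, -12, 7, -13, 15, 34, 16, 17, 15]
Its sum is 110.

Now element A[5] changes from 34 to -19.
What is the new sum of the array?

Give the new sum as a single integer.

Old value at index 5: 34
New value at index 5: -19
Delta = -19 - 34 = -53
New sum = old_sum + delta = 110 + (-53) = 57

Answer: 57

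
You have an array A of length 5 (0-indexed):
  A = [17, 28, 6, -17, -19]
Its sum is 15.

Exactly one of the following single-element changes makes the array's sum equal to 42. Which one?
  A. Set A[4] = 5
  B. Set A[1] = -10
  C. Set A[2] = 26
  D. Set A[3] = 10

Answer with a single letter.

Option A: A[4] -19->5, delta=24, new_sum=15+(24)=39
Option B: A[1] 28->-10, delta=-38, new_sum=15+(-38)=-23
Option C: A[2] 6->26, delta=20, new_sum=15+(20)=35
Option D: A[3] -17->10, delta=27, new_sum=15+(27)=42 <-- matches target

Answer: D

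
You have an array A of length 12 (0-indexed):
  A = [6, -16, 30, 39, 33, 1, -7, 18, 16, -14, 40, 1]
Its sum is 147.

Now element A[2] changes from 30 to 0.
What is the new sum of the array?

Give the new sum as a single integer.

Answer: 117

Derivation:
Old value at index 2: 30
New value at index 2: 0
Delta = 0 - 30 = -30
New sum = old_sum + delta = 147 + (-30) = 117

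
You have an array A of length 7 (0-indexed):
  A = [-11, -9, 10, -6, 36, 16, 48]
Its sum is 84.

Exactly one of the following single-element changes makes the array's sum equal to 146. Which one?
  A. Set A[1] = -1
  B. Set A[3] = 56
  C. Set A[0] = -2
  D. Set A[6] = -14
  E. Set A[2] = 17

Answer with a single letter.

Option A: A[1] -9->-1, delta=8, new_sum=84+(8)=92
Option B: A[3] -6->56, delta=62, new_sum=84+(62)=146 <-- matches target
Option C: A[0] -11->-2, delta=9, new_sum=84+(9)=93
Option D: A[6] 48->-14, delta=-62, new_sum=84+(-62)=22
Option E: A[2] 10->17, delta=7, new_sum=84+(7)=91

Answer: B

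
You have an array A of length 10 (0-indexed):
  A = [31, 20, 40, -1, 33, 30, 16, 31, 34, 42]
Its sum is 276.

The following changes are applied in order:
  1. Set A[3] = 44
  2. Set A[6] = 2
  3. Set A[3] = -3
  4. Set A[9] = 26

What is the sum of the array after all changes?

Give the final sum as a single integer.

Initial sum: 276
Change 1: A[3] -1 -> 44, delta = 45, sum = 321
Change 2: A[6] 16 -> 2, delta = -14, sum = 307
Change 3: A[3] 44 -> -3, delta = -47, sum = 260
Change 4: A[9] 42 -> 26, delta = -16, sum = 244

Answer: 244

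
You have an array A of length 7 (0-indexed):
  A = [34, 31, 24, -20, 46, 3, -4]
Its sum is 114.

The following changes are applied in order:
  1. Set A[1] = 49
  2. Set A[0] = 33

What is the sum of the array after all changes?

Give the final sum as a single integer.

Answer: 131

Derivation:
Initial sum: 114
Change 1: A[1] 31 -> 49, delta = 18, sum = 132
Change 2: A[0] 34 -> 33, delta = -1, sum = 131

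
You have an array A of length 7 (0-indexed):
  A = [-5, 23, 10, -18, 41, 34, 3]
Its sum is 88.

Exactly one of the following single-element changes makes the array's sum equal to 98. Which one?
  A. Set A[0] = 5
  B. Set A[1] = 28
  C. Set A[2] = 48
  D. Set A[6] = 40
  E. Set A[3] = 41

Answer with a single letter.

Option A: A[0] -5->5, delta=10, new_sum=88+(10)=98 <-- matches target
Option B: A[1] 23->28, delta=5, new_sum=88+(5)=93
Option C: A[2] 10->48, delta=38, new_sum=88+(38)=126
Option D: A[6] 3->40, delta=37, new_sum=88+(37)=125
Option E: A[3] -18->41, delta=59, new_sum=88+(59)=147

Answer: A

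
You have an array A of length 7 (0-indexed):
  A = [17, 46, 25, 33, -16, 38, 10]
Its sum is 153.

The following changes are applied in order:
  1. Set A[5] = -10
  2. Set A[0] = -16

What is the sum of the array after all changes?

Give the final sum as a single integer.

Initial sum: 153
Change 1: A[5] 38 -> -10, delta = -48, sum = 105
Change 2: A[0] 17 -> -16, delta = -33, sum = 72

Answer: 72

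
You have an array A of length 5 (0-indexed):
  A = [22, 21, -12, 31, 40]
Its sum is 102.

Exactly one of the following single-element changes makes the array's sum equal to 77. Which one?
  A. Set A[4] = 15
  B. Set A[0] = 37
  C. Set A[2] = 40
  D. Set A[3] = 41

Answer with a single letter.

Answer: A

Derivation:
Option A: A[4] 40->15, delta=-25, new_sum=102+(-25)=77 <-- matches target
Option B: A[0] 22->37, delta=15, new_sum=102+(15)=117
Option C: A[2] -12->40, delta=52, new_sum=102+(52)=154
Option D: A[3] 31->41, delta=10, new_sum=102+(10)=112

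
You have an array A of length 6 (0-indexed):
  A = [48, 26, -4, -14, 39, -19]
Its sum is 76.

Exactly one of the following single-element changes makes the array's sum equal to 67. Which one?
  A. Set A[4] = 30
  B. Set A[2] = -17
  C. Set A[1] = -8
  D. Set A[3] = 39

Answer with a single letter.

Answer: A

Derivation:
Option A: A[4] 39->30, delta=-9, new_sum=76+(-9)=67 <-- matches target
Option B: A[2] -4->-17, delta=-13, new_sum=76+(-13)=63
Option C: A[1] 26->-8, delta=-34, new_sum=76+(-34)=42
Option D: A[3] -14->39, delta=53, new_sum=76+(53)=129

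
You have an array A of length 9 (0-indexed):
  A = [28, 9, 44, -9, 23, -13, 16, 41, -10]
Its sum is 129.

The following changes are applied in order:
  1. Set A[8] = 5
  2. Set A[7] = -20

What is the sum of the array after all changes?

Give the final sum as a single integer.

Answer: 83

Derivation:
Initial sum: 129
Change 1: A[8] -10 -> 5, delta = 15, sum = 144
Change 2: A[7] 41 -> -20, delta = -61, sum = 83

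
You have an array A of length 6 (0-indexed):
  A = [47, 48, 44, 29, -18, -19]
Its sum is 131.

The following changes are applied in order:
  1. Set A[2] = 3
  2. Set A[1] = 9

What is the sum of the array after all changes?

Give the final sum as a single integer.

Initial sum: 131
Change 1: A[2] 44 -> 3, delta = -41, sum = 90
Change 2: A[1] 48 -> 9, delta = -39, sum = 51

Answer: 51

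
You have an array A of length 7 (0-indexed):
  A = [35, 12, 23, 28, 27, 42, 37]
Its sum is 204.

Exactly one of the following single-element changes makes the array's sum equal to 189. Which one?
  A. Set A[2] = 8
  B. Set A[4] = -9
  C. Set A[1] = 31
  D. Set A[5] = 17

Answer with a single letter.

Answer: A

Derivation:
Option A: A[2] 23->8, delta=-15, new_sum=204+(-15)=189 <-- matches target
Option B: A[4] 27->-9, delta=-36, new_sum=204+(-36)=168
Option C: A[1] 12->31, delta=19, new_sum=204+(19)=223
Option D: A[5] 42->17, delta=-25, new_sum=204+(-25)=179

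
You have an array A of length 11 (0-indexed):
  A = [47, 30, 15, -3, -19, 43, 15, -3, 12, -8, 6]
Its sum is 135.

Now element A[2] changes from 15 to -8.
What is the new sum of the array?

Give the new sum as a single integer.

Answer: 112

Derivation:
Old value at index 2: 15
New value at index 2: -8
Delta = -8 - 15 = -23
New sum = old_sum + delta = 135 + (-23) = 112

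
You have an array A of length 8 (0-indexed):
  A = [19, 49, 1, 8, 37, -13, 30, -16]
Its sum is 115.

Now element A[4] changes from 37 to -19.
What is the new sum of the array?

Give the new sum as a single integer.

Old value at index 4: 37
New value at index 4: -19
Delta = -19 - 37 = -56
New sum = old_sum + delta = 115 + (-56) = 59

Answer: 59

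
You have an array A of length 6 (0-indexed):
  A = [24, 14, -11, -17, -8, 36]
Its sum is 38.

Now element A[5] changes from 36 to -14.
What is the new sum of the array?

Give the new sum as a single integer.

Answer: -12

Derivation:
Old value at index 5: 36
New value at index 5: -14
Delta = -14 - 36 = -50
New sum = old_sum + delta = 38 + (-50) = -12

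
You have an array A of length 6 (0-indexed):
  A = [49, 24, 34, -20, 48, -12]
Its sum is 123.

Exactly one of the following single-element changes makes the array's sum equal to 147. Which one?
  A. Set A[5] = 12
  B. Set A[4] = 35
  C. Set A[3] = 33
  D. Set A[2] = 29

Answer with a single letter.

Answer: A

Derivation:
Option A: A[5] -12->12, delta=24, new_sum=123+(24)=147 <-- matches target
Option B: A[4] 48->35, delta=-13, new_sum=123+(-13)=110
Option C: A[3] -20->33, delta=53, new_sum=123+(53)=176
Option D: A[2] 34->29, delta=-5, new_sum=123+(-5)=118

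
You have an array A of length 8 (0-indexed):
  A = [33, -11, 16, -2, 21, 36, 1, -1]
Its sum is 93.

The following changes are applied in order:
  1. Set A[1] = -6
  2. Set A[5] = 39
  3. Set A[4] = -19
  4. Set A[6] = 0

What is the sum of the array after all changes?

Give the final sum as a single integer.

Answer: 60

Derivation:
Initial sum: 93
Change 1: A[1] -11 -> -6, delta = 5, sum = 98
Change 2: A[5] 36 -> 39, delta = 3, sum = 101
Change 3: A[4] 21 -> -19, delta = -40, sum = 61
Change 4: A[6] 1 -> 0, delta = -1, sum = 60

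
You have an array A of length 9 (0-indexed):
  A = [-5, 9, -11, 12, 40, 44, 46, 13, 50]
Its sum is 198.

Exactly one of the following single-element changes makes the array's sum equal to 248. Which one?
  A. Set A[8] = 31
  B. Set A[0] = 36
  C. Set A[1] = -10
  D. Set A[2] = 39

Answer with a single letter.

Answer: D

Derivation:
Option A: A[8] 50->31, delta=-19, new_sum=198+(-19)=179
Option B: A[0] -5->36, delta=41, new_sum=198+(41)=239
Option C: A[1] 9->-10, delta=-19, new_sum=198+(-19)=179
Option D: A[2] -11->39, delta=50, new_sum=198+(50)=248 <-- matches target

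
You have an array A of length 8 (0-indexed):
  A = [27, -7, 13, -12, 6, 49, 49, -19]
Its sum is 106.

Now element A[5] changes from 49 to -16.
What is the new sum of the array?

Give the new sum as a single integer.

Answer: 41

Derivation:
Old value at index 5: 49
New value at index 5: -16
Delta = -16 - 49 = -65
New sum = old_sum + delta = 106 + (-65) = 41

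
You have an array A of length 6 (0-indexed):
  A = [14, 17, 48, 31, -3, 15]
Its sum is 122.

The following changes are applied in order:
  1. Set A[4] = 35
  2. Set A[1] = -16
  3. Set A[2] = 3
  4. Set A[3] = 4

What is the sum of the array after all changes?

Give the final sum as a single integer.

Answer: 55

Derivation:
Initial sum: 122
Change 1: A[4] -3 -> 35, delta = 38, sum = 160
Change 2: A[1] 17 -> -16, delta = -33, sum = 127
Change 3: A[2] 48 -> 3, delta = -45, sum = 82
Change 4: A[3] 31 -> 4, delta = -27, sum = 55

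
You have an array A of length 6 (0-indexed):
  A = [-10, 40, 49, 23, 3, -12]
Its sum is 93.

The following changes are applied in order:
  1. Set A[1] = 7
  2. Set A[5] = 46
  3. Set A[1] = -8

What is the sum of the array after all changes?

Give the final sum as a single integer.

Initial sum: 93
Change 1: A[1] 40 -> 7, delta = -33, sum = 60
Change 2: A[5] -12 -> 46, delta = 58, sum = 118
Change 3: A[1] 7 -> -8, delta = -15, sum = 103

Answer: 103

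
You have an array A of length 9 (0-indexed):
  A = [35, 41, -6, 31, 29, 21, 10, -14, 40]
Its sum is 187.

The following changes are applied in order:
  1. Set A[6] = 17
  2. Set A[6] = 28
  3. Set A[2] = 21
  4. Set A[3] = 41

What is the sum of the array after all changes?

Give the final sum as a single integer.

Answer: 242

Derivation:
Initial sum: 187
Change 1: A[6] 10 -> 17, delta = 7, sum = 194
Change 2: A[6] 17 -> 28, delta = 11, sum = 205
Change 3: A[2] -6 -> 21, delta = 27, sum = 232
Change 4: A[3] 31 -> 41, delta = 10, sum = 242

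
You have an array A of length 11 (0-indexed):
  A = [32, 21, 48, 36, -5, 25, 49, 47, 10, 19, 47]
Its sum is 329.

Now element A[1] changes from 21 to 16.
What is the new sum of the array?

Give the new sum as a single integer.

Answer: 324

Derivation:
Old value at index 1: 21
New value at index 1: 16
Delta = 16 - 21 = -5
New sum = old_sum + delta = 329 + (-5) = 324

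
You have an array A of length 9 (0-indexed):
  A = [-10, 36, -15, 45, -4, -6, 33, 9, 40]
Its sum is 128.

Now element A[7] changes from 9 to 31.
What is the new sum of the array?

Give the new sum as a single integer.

Old value at index 7: 9
New value at index 7: 31
Delta = 31 - 9 = 22
New sum = old_sum + delta = 128 + (22) = 150

Answer: 150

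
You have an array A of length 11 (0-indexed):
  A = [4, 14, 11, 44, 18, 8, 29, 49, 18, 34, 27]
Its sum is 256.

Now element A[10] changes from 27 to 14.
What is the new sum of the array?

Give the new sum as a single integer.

Old value at index 10: 27
New value at index 10: 14
Delta = 14 - 27 = -13
New sum = old_sum + delta = 256 + (-13) = 243

Answer: 243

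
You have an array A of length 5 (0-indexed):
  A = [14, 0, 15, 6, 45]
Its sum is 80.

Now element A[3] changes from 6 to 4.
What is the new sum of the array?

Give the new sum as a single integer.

Old value at index 3: 6
New value at index 3: 4
Delta = 4 - 6 = -2
New sum = old_sum + delta = 80 + (-2) = 78

Answer: 78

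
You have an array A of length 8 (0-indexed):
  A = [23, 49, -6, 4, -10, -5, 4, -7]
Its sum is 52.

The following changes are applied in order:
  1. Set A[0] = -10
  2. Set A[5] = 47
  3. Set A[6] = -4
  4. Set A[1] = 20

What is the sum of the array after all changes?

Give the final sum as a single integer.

Answer: 34

Derivation:
Initial sum: 52
Change 1: A[0] 23 -> -10, delta = -33, sum = 19
Change 2: A[5] -5 -> 47, delta = 52, sum = 71
Change 3: A[6] 4 -> -4, delta = -8, sum = 63
Change 4: A[1] 49 -> 20, delta = -29, sum = 34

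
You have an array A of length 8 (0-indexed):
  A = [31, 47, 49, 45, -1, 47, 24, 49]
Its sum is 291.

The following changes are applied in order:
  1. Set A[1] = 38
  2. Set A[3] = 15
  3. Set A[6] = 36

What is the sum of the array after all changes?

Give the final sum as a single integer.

Answer: 264

Derivation:
Initial sum: 291
Change 1: A[1] 47 -> 38, delta = -9, sum = 282
Change 2: A[3] 45 -> 15, delta = -30, sum = 252
Change 3: A[6] 24 -> 36, delta = 12, sum = 264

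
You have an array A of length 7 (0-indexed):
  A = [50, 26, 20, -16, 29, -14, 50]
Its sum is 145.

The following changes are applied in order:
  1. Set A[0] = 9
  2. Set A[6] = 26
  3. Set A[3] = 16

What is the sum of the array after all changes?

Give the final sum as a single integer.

Answer: 112

Derivation:
Initial sum: 145
Change 1: A[0] 50 -> 9, delta = -41, sum = 104
Change 2: A[6] 50 -> 26, delta = -24, sum = 80
Change 3: A[3] -16 -> 16, delta = 32, sum = 112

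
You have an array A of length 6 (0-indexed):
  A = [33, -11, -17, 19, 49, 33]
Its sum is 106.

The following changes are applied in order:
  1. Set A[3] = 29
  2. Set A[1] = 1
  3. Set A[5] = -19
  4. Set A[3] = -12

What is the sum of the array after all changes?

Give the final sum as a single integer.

Answer: 35

Derivation:
Initial sum: 106
Change 1: A[3] 19 -> 29, delta = 10, sum = 116
Change 2: A[1] -11 -> 1, delta = 12, sum = 128
Change 3: A[5] 33 -> -19, delta = -52, sum = 76
Change 4: A[3] 29 -> -12, delta = -41, sum = 35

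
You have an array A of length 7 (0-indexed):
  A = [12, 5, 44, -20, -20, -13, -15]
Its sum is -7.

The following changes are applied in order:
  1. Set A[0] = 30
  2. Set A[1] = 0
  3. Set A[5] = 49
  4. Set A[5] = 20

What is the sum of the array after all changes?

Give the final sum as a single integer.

Initial sum: -7
Change 1: A[0] 12 -> 30, delta = 18, sum = 11
Change 2: A[1] 5 -> 0, delta = -5, sum = 6
Change 3: A[5] -13 -> 49, delta = 62, sum = 68
Change 4: A[5] 49 -> 20, delta = -29, sum = 39

Answer: 39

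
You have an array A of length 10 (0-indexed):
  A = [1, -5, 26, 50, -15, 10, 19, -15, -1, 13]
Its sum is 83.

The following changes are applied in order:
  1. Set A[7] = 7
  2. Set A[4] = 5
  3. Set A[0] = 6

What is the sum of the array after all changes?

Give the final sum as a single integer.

Answer: 130

Derivation:
Initial sum: 83
Change 1: A[7] -15 -> 7, delta = 22, sum = 105
Change 2: A[4] -15 -> 5, delta = 20, sum = 125
Change 3: A[0] 1 -> 6, delta = 5, sum = 130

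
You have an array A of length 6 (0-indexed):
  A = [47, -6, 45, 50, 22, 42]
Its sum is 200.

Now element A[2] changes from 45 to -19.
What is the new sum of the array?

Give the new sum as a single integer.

Old value at index 2: 45
New value at index 2: -19
Delta = -19 - 45 = -64
New sum = old_sum + delta = 200 + (-64) = 136

Answer: 136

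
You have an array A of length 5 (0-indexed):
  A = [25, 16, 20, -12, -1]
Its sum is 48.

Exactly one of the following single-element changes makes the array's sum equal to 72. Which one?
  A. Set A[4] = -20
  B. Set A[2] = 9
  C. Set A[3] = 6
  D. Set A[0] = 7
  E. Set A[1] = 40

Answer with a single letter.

Option A: A[4] -1->-20, delta=-19, new_sum=48+(-19)=29
Option B: A[2] 20->9, delta=-11, new_sum=48+(-11)=37
Option C: A[3] -12->6, delta=18, new_sum=48+(18)=66
Option D: A[0] 25->7, delta=-18, new_sum=48+(-18)=30
Option E: A[1] 16->40, delta=24, new_sum=48+(24)=72 <-- matches target

Answer: E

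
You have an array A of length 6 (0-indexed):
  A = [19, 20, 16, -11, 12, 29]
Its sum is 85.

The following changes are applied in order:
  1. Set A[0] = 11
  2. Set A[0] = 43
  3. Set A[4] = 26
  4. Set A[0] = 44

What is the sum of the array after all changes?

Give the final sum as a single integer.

Initial sum: 85
Change 1: A[0] 19 -> 11, delta = -8, sum = 77
Change 2: A[0] 11 -> 43, delta = 32, sum = 109
Change 3: A[4] 12 -> 26, delta = 14, sum = 123
Change 4: A[0] 43 -> 44, delta = 1, sum = 124

Answer: 124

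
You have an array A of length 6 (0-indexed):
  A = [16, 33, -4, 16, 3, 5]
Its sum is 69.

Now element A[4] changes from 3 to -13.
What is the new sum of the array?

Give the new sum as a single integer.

Answer: 53

Derivation:
Old value at index 4: 3
New value at index 4: -13
Delta = -13 - 3 = -16
New sum = old_sum + delta = 69 + (-16) = 53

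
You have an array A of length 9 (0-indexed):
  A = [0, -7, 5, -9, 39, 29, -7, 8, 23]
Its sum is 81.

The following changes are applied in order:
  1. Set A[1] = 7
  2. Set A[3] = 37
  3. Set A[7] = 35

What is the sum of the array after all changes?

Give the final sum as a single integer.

Initial sum: 81
Change 1: A[1] -7 -> 7, delta = 14, sum = 95
Change 2: A[3] -9 -> 37, delta = 46, sum = 141
Change 3: A[7] 8 -> 35, delta = 27, sum = 168

Answer: 168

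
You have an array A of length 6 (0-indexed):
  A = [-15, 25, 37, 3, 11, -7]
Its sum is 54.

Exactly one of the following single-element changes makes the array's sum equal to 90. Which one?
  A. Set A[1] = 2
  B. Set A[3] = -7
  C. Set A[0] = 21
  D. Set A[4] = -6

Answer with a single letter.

Option A: A[1] 25->2, delta=-23, new_sum=54+(-23)=31
Option B: A[3] 3->-7, delta=-10, new_sum=54+(-10)=44
Option C: A[0] -15->21, delta=36, new_sum=54+(36)=90 <-- matches target
Option D: A[4] 11->-6, delta=-17, new_sum=54+(-17)=37

Answer: C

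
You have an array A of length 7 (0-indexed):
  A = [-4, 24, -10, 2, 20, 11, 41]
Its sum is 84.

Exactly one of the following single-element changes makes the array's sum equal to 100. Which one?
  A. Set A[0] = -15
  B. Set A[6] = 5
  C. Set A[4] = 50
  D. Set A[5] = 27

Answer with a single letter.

Option A: A[0] -4->-15, delta=-11, new_sum=84+(-11)=73
Option B: A[6] 41->5, delta=-36, new_sum=84+(-36)=48
Option C: A[4] 20->50, delta=30, new_sum=84+(30)=114
Option D: A[5] 11->27, delta=16, new_sum=84+(16)=100 <-- matches target

Answer: D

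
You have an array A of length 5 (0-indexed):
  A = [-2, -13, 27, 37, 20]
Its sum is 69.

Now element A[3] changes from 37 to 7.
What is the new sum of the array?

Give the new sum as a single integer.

Answer: 39

Derivation:
Old value at index 3: 37
New value at index 3: 7
Delta = 7 - 37 = -30
New sum = old_sum + delta = 69 + (-30) = 39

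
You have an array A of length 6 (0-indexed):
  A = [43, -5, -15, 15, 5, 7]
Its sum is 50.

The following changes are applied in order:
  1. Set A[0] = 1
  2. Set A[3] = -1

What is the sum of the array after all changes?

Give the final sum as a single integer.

Initial sum: 50
Change 1: A[0] 43 -> 1, delta = -42, sum = 8
Change 2: A[3] 15 -> -1, delta = -16, sum = -8

Answer: -8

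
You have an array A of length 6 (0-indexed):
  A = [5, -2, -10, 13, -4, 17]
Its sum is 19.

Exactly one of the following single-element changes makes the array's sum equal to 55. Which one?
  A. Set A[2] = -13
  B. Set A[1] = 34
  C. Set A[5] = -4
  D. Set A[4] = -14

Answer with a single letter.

Option A: A[2] -10->-13, delta=-3, new_sum=19+(-3)=16
Option B: A[1] -2->34, delta=36, new_sum=19+(36)=55 <-- matches target
Option C: A[5] 17->-4, delta=-21, new_sum=19+(-21)=-2
Option D: A[4] -4->-14, delta=-10, new_sum=19+(-10)=9

Answer: B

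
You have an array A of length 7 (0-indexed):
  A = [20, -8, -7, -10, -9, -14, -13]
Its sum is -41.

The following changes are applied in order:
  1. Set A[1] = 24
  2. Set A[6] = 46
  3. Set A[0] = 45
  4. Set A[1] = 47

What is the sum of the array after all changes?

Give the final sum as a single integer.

Answer: 98

Derivation:
Initial sum: -41
Change 1: A[1] -8 -> 24, delta = 32, sum = -9
Change 2: A[6] -13 -> 46, delta = 59, sum = 50
Change 3: A[0] 20 -> 45, delta = 25, sum = 75
Change 4: A[1] 24 -> 47, delta = 23, sum = 98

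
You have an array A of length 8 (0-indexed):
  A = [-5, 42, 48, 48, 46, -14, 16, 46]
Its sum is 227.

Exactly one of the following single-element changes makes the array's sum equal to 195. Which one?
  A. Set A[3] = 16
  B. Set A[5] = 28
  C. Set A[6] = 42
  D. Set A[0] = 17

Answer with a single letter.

Option A: A[3] 48->16, delta=-32, new_sum=227+(-32)=195 <-- matches target
Option B: A[5] -14->28, delta=42, new_sum=227+(42)=269
Option C: A[6] 16->42, delta=26, new_sum=227+(26)=253
Option D: A[0] -5->17, delta=22, new_sum=227+(22)=249

Answer: A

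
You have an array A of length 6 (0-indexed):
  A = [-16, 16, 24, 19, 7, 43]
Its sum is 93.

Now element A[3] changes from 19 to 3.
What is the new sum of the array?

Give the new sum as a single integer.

Answer: 77

Derivation:
Old value at index 3: 19
New value at index 3: 3
Delta = 3 - 19 = -16
New sum = old_sum + delta = 93 + (-16) = 77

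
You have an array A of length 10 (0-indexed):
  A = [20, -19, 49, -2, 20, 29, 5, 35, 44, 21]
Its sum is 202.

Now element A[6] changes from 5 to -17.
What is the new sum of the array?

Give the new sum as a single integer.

Answer: 180

Derivation:
Old value at index 6: 5
New value at index 6: -17
Delta = -17 - 5 = -22
New sum = old_sum + delta = 202 + (-22) = 180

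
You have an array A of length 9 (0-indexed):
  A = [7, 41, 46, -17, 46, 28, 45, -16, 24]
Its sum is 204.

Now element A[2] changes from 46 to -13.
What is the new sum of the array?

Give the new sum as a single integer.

Old value at index 2: 46
New value at index 2: -13
Delta = -13 - 46 = -59
New sum = old_sum + delta = 204 + (-59) = 145

Answer: 145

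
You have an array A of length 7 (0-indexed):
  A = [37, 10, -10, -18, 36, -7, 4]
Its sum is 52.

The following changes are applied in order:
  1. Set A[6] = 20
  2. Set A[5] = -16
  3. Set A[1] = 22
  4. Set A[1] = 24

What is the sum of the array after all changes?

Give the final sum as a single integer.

Answer: 73

Derivation:
Initial sum: 52
Change 1: A[6] 4 -> 20, delta = 16, sum = 68
Change 2: A[5] -7 -> -16, delta = -9, sum = 59
Change 3: A[1] 10 -> 22, delta = 12, sum = 71
Change 4: A[1] 22 -> 24, delta = 2, sum = 73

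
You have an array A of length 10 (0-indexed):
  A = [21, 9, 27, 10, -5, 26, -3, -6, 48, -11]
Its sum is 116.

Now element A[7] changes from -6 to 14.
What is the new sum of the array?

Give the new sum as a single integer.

Old value at index 7: -6
New value at index 7: 14
Delta = 14 - -6 = 20
New sum = old_sum + delta = 116 + (20) = 136

Answer: 136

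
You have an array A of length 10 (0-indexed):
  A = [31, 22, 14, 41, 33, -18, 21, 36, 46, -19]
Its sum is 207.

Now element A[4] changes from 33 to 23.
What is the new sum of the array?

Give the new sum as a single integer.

Answer: 197

Derivation:
Old value at index 4: 33
New value at index 4: 23
Delta = 23 - 33 = -10
New sum = old_sum + delta = 207 + (-10) = 197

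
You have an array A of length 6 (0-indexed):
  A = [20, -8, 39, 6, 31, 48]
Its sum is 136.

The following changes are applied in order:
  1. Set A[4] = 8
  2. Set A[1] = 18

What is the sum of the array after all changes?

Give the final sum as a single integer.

Initial sum: 136
Change 1: A[4] 31 -> 8, delta = -23, sum = 113
Change 2: A[1] -8 -> 18, delta = 26, sum = 139

Answer: 139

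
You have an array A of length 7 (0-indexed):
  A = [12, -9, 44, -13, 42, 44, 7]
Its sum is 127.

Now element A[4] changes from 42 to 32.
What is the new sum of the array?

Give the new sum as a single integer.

Answer: 117

Derivation:
Old value at index 4: 42
New value at index 4: 32
Delta = 32 - 42 = -10
New sum = old_sum + delta = 127 + (-10) = 117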